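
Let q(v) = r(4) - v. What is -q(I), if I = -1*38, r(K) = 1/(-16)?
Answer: -607/16 ≈ -37.938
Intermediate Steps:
r(K) = -1/16
I = -38
q(v) = -1/16 - v
-q(I) = -(-1/16 - 1*(-38)) = -(-1/16 + 38) = -1*607/16 = -607/16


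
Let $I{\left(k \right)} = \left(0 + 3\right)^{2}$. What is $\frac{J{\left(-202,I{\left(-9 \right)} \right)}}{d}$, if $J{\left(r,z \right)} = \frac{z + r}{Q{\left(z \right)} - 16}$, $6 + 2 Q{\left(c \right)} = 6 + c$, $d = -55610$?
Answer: $- \frac{193}{639515} \approx -0.00030179$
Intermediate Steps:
$I{\left(k \right)} = 9$ ($I{\left(k \right)} = 3^{2} = 9$)
$Q{\left(c \right)} = \frac{c}{2}$ ($Q{\left(c \right)} = -3 + \frac{6 + c}{2} = -3 + \left(3 + \frac{c}{2}\right) = \frac{c}{2}$)
$J{\left(r,z \right)} = \frac{r + z}{-16 + \frac{z}{2}}$ ($J{\left(r,z \right)} = \frac{z + r}{\frac{z}{2} - 16} = \frac{r + z}{-16 + \frac{z}{2}}$)
$\frac{J{\left(-202,I{\left(-9 \right)} \right)}}{d} = \frac{2 \frac{1}{-32 + 9} \left(-202 + 9\right)}{-55610} = 2 \frac{1}{-23} \left(-193\right) \left(- \frac{1}{55610}\right) = 2 \left(- \frac{1}{23}\right) \left(-193\right) \left(- \frac{1}{55610}\right) = \frac{386}{23} \left(- \frac{1}{55610}\right) = - \frac{193}{639515}$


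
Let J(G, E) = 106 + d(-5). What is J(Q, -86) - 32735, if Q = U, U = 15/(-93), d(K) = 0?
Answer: -32629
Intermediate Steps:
U = -5/31 (U = 15*(-1/93) = -5/31 ≈ -0.16129)
Q = -5/31 ≈ -0.16129
J(G, E) = 106 (J(G, E) = 106 + 0 = 106)
J(Q, -86) - 32735 = 106 - 32735 = -32629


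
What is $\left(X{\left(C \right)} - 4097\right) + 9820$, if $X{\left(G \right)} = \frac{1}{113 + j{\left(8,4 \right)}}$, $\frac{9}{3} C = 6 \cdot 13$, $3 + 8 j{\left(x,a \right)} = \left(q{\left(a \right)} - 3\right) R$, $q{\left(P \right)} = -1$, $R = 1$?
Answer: $\frac{5133539}{897} \approx 5723.0$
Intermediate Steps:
$j{\left(x,a \right)} = - \frac{7}{8}$ ($j{\left(x,a \right)} = - \frac{3}{8} + \frac{\left(-1 - 3\right) 1}{8} = - \frac{3}{8} + \frac{\left(-4\right) 1}{8} = - \frac{3}{8} + \frac{1}{8} \left(-4\right) = - \frac{3}{8} - \frac{1}{2} = - \frac{7}{8}$)
$C = 26$ ($C = \frac{6 \cdot 13}{3} = \frac{1}{3} \cdot 78 = 26$)
$X{\left(G \right)} = \frac{8}{897}$ ($X{\left(G \right)} = \frac{1}{113 - \frac{7}{8}} = \frac{1}{\frac{897}{8}} = \frac{8}{897}$)
$\left(X{\left(C \right)} - 4097\right) + 9820 = \left(\frac{8}{897} - 4097\right) + 9820 = - \frac{3675001}{897} + 9820 = \frac{5133539}{897}$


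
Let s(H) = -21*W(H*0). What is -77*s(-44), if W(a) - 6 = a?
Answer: 9702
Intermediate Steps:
W(a) = 6 + a
s(H) = -126 (s(H) = -21*(6 + H*0) = -21*(6 + 0) = -21*6 = -126)
-77*s(-44) = -77*(-126) = 9702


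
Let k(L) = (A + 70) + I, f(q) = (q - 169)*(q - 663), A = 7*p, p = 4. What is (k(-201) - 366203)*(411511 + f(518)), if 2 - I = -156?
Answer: -132072467982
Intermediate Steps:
I = 158 (I = 2 - 1*(-156) = 2 + 156 = 158)
A = 28 (A = 7*4 = 28)
f(q) = (-663 + q)*(-169 + q) (f(q) = (-169 + q)*(-663 + q) = (-663 + q)*(-169 + q))
k(L) = 256 (k(L) = (28 + 70) + 158 = 98 + 158 = 256)
(k(-201) - 366203)*(411511 + f(518)) = (256 - 366203)*(411511 + (112047 + 518² - 832*518)) = -365947*(411511 + (112047 + 268324 - 430976)) = -365947*(411511 - 50605) = -365947*360906 = -132072467982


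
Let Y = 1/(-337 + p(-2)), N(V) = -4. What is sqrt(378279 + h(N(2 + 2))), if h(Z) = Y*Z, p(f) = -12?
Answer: 25*sqrt(73719619)/349 ≈ 615.04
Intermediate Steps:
Y = -1/349 (Y = 1/(-337 - 12) = 1/(-349) = -1/349 ≈ -0.0028653)
h(Z) = -Z/349
sqrt(378279 + h(N(2 + 2))) = sqrt(378279 - 1/349*(-4)) = sqrt(378279 + 4/349) = sqrt(132019375/349) = 25*sqrt(73719619)/349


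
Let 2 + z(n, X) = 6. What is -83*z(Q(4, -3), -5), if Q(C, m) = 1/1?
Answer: -332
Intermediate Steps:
Q(C, m) = 1
z(n, X) = 4 (z(n, X) = -2 + 6 = 4)
-83*z(Q(4, -3), -5) = -83*4 = -332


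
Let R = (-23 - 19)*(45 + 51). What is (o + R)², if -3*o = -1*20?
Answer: 145829776/9 ≈ 1.6203e+7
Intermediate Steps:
R = -4032 (R = -42*96 = -4032)
o = 20/3 (o = -(-1)*20/3 = -⅓*(-20) = 20/3 ≈ 6.6667)
(o + R)² = (20/3 - 4032)² = (-12076/3)² = 145829776/9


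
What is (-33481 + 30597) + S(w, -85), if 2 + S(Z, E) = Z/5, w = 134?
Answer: -14296/5 ≈ -2859.2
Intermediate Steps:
S(Z, E) = -2 + Z/5
(-33481 + 30597) + S(w, -85) = (-33481 + 30597) + (-2 + (⅕)*134) = -2884 + (-2 + 134/5) = -2884 + 124/5 = -14296/5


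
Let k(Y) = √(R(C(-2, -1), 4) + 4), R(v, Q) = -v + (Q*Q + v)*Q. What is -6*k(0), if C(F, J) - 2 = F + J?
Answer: -6*√65 ≈ -48.374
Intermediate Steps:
C(F, J) = 2 + F + J (C(F, J) = 2 + (F + J) = 2 + F + J)
R(v, Q) = -v + Q*(v + Q²) (R(v, Q) = -v + (Q² + v)*Q = -v + (v + Q²)*Q = -v + Q*(v + Q²))
k(Y) = √65 (k(Y) = √((4³ - (2 - 2 - 1) + 4*(2 - 2 - 1)) + 4) = √((64 - 1*(-1) + 4*(-1)) + 4) = √((64 + 1 - 4) + 4) = √(61 + 4) = √65)
-6*k(0) = -6*√65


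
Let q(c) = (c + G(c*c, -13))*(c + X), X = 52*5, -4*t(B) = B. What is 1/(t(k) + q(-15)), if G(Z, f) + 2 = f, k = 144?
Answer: -1/7386 ≈ -0.00013539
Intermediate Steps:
t(B) = -B/4
G(Z, f) = -2 + f
X = 260
q(c) = (-15 + c)*(260 + c) (q(c) = (c + (-2 - 13))*(c + 260) = (c - 15)*(260 + c) = (-15 + c)*(260 + c))
1/(t(k) + q(-15)) = 1/(-¼*144 + (-3900 + (-15)² + 245*(-15))) = 1/(-36 + (-3900 + 225 - 3675)) = 1/(-36 - 7350) = 1/(-7386) = -1/7386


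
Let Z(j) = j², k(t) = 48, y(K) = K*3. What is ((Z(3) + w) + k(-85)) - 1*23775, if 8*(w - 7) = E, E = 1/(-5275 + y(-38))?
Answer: -1022228633/43112 ≈ -23711.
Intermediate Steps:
y(K) = 3*K
E = -1/5389 (E = 1/(-5275 + 3*(-38)) = 1/(-5275 - 114) = 1/(-5389) = -1/5389 ≈ -0.00018556)
w = 301783/43112 (w = 7 + (⅛)*(-1/5389) = 7 - 1/43112 = 301783/43112 ≈ 7.0000)
((Z(3) + w) + k(-85)) - 1*23775 = ((3² + 301783/43112) + 48) - 1*23775 = ((9 + 301783/43112) + 48) - 23775 = (689791/43112 + 48) - 23775 = 2759167/43112 - 23775 = -1022228633/43112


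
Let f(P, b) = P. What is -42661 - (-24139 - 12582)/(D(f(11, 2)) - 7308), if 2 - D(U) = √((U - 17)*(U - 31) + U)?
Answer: -2277406024431/53377505 + 36721*√131/53377505 ≈ -42666.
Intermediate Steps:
D(U) = 2 - √(U + (-31 + U)*(-17 + U)) (D(U) = 2 - √((U - 17)*(U - 31) + U) = 2 - √((-17 + U)*(-31 + U) + U) = 2 - √((-31 + U)*(-17 + U) + U) = 2 - √(U + (-31 + U)*(-17 + U)))
-42661 - (-24139 - 12582)/(D(f(11, 2)) - 7308) = -42661 - (-24139 - 12582)/((2 - √(527 + 11² - 47*11)) - 7308) = -42661 - (-36721)/((2 - √(527 + 121 - 517)) - 7308) = -42661 - (-36721)/((2 - √131) - 7308) = -42661 - (-36721)/(-7306 - √131) = -42661 + 36721/(-7306 - √131)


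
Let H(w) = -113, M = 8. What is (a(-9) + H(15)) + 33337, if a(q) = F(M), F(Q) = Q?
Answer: 33232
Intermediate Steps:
a(q) = 8
(a(-9) + H(15)) + 33337 = (8 - 113) + 33337 = -105 + 33337 = 33232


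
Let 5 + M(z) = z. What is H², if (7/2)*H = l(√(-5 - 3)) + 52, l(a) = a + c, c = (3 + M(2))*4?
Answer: 10784/49 + 832*I*√2/49 ≈ 220.08 + 24.013*I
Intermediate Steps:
M(z) = -5 + z
c = 0 (c = (3 + (-5 + 2))*4 = (3 - 3)*4 = 0*4 = 0)
l(a) = a (l(a) = a + 0 = a)
H = 104/7 + 4*I*√2/7 (H = 2*(√(-5 - 3) + 52)/7 = 2*(√(-8) + 52)/7 = 2*(2*I*√2 + 52)/7 = 2*(52 + 2*I*√2)/7 = 104/7 + 4*I*√2/7 ≈ 14.857 + 0.80812*I)
H² = (104/7 + 4*I*√2/7)²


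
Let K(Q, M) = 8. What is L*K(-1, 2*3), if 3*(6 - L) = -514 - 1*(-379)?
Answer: 408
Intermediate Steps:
L = 51 (L = 6 - (-514 - 1*(-379))/3 = 6 - (-514 + 379)/3 = 6 - ⅓*(-135) = 6 + 45 = 51)
L*K(-1, 2*3) = 51*8 = 408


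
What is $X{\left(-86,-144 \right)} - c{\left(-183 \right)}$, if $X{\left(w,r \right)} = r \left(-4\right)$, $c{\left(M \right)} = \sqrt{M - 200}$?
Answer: $576 - i \sqrt{383} \approx 576.0 - 19.57 i$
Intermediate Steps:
$c{\left(M \right)} = \sqrt{-200 + M}$
$X{\left(w,r \right)} = - 4 r$
$X{\left(-86,-144 \right)} - c{\left(-183 \right)} = \left(-4\right) \left(-144\right) - \sqrt{-200 - 183} = 576 - \sqrt{-383} = 576 - i \sqrt{383}$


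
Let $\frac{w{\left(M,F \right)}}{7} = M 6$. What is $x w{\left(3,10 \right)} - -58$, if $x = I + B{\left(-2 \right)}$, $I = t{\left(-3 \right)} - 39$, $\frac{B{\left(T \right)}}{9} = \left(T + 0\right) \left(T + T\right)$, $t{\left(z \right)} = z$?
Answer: $3838$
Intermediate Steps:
$B{\left(T \right)} = 18 T^{2}$ ($B{\left(T \right)} = 9 \left(T + 0\right) \left(T + T\right) = 9 T 2 T = 9 \cdot 2 T^{2} = 18 T^{2}$)
$I = -42$ ($I = -3 - 39 = -42$)
$w{\left(M,F \right)} = 42 M$ ($w{\left(M,F \right)} = 7 M 6 = 7 \cdot 6 M = 42 M$)
$x = 30$ ($x = -42 + 18 \left(-2\right)^{2} = -42 + 18 \cdot 4 = -42 + 72 = 30$)
$x w{\left(3,10 \right)} - -58 = 30 \cdot 42 \cdot 3 - -58 = 30 \cdot 126 + \left(-15 + 73\right) = 3780 + 58 = 3838$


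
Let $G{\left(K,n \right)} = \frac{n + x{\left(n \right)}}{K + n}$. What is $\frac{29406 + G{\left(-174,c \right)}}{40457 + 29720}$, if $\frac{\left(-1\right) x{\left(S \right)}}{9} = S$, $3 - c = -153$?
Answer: $\frac{88426}{210531} \approx 0.42001$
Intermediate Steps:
$c = 156$ ($c = 3 - -153 = 3 + 153 = 156$)
$x{\left(S \right)} = - 9 S$
$G{\left(K,n \right)} = - \frac{8 n}{K + n}$ ($G{\left(K,n \right)} = \frac{n - 9 n}{K + n} = \frac{\left(-8\right) n}{K + n} = - \frac{8 n}{K + n}$)
$\frac{29406 + G{\left(-174,c \right)}}{40457 + 29720} = \frac{29406 - \frac{1248}{-174 + 156}}{40457 + 29720} = \frac{29406 - \frac{1248}{-18}}{70177} = \left(29406 - 1248 \left(- \frac{1}{18}\right)\right) \frac{1}{70177} = \left(29406 + \frac{208}{3}\right) \frac{1}{70177} = \frac{88426}{3} \cdot \frac{1}{70177} = \frac{88426}{210531}$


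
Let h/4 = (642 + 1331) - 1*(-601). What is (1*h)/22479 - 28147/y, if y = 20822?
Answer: -139444367/156019246 ≈ -0.89376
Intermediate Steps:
h = 10296 (h = 4*((642 + 1331) - 1*(-601)) = 4*(1973 + 601) = 4*2574 = 10296)
(1*h)/22479 - 28147/y = (1*10296)/22479 - 28147/20822 = 10296*(1/22479) - 28147*1/20822 = 3432/7493 - 28147/20822 = -139444367/156019246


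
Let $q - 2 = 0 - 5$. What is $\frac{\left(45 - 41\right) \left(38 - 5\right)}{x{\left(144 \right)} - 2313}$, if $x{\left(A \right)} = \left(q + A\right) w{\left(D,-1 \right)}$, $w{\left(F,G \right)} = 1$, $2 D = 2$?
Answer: $- \frac{11}{181} \approx -0.060773$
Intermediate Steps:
$D = 1$ ($D = \frac{1}{2} \cdot 2 = 1$)
$q = -3$ ($q = 2 + \left(0 - 5\right) = 2 - 5 = -3$)
$x{\left(A \right)} = -3 + A$ ($x{\left(A \right)} = \left(-3 + A\right) 1 = -3 + A$)
$\frac{\left(45 - 41\right) \left(38 - 5\right)}{x{\left(144 \right)} - 2313} = \frac{\left(45 - 41\right) \left(38 - 5\right)}{\left(-3 + 144\right) - 2313} = \frac{4 \cdot 33}{141 - 2313} = \frac{132}{-2172} = 132 \left(- \frac{1}{2172}\right) = - \frac{11}{181}$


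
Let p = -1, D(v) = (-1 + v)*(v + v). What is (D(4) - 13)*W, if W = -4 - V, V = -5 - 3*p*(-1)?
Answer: 44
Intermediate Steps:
D(v) = 2*v*(-1 + v) (D(v) = (-1 + v)*(2*v) = 2*v*(-1 + v))
V = -8 (V = -5 - 3*(-1)*(-1) = -5 + 3*(-1) = -5 - 3 = -8)
W = 4 (W = -4 - 1*(-8) = -4 + 8 = 4)
(D(4) - 13)*W = (2*4*(-1 + 4) - 13)*4 = (2*4*3 - 13)*4 = (24 - 13)*4 = 11*4 = 44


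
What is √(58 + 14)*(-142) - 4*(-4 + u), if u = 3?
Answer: 4 - 852*√2 ≈ -1200.9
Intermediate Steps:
√(58 + 14)*(-142) - 4*(-4 + u) = √(58 + 14)*(-142) - 4*(-4 + 3) = √72*(-142) - 4*(-1) = (6*√2)*(-142) + 4 = -852*√2 + 4 = 4 - 852*√2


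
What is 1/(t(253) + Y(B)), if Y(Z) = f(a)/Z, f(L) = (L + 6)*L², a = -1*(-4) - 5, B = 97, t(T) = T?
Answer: 97/24546 ≈ 0.0039518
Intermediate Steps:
a = -1 (a = 4 - 5 = -1)
f(L) = L²*(6 + L) (f(L) = (6 + L)*L² = L²*(6 + L))
Y(Z) = 5/Z (Y(Z) = ((-1)²*(6 - 1))/Z = (1*5)/Z = 5/Z)
1/(t(253) + Y(B)) = 1/(253 + 5/97) = 1/(24546/97) = 97/24546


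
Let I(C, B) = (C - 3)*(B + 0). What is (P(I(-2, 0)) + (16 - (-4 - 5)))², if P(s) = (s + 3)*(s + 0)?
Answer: 625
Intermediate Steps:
I(C, B) = B*(-3 + C) (I(C, B) = (-3 + C)*B = B*(-3 + C))
P(s) = s*(3 + s) (P(s) = (3 + s)*s = s*(3 + s))
(P(I(-2, 0)) + (16 - (-4 - 5)))² = ((0*(-3 - 2))*(3 + 0*(-3 - 2)) + (16 - (-4 - 5)))² = ((0*(-5))*(3 + 0*(-5)) + (16 - 1*(-9)))² = (0*(3 + 0) + (16 + 9))² = (0*3 + 25)² = (0 + 25)² = 25² = 625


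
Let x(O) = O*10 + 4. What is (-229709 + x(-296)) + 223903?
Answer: -8762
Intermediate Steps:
x(O) = 4 + 10*O (x(O) = 10*O + 4 = 4 + 10*O)
(-229709 + x(-296)) + 223903 = (-229709 + (4 + 10*(-296))) + 223903 = (-229709 + (4 - 2960)) + 223903 = (-229709 - 2956) + 223903 = -232665 + 223903 = -8762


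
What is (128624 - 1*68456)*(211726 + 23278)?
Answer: 14139720672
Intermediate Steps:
(128624 - 1*68456)*(211726 + 23278) = (128624 - 68456)*235004 = 60168*235004 = 14139720672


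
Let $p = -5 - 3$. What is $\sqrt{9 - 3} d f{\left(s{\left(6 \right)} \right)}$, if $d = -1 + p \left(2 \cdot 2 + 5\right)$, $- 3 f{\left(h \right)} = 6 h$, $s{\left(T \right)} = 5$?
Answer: $730 \sqrt{6} \approx 1788.1$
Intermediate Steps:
$f{\left(h \right)} = - 2 h$ ($f{\left(h \right)} = - \frac{6 h}{3} = - 2 h$)
$p = -8$ ($p = -5 - 3 = -8$)
$d = -73$ ($d = -1 - 8 \left(2 \cdot 2 + 5\right) = -1 - 8 \left(4 + 5\right) = -1 - 72 = -73$)
$\sqrt{9 - 3} d f{\left(s{\left(6 \right)} \right)} = \sqrt{9 - 3} \left(-73\right) \left(\left(-2\right) 5\right) = \sqrt{6} \left(-73\right) \left(-10\right) = - 73 \sqrt{6} \left(-10\right) = 730 \sqrt{6}$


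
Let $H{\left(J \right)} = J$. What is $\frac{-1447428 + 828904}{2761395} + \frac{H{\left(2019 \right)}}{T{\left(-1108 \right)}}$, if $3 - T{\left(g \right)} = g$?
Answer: $\frac{4888076341}{3067909845} \approx 1.5933$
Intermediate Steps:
$T{\left(g \right)} = 3 - g$
$\frac{-1447428 + 828904}{2761395} + \frac{H{\left(2019 \right)}}{T{\left(-1108 \right)}} = \frac{-1447428 + 828904}{2761395} + \frac{2019}{3 - -1108} = \left(-618524\right) \frac{1}{2761395} + \frac{2019}{3 + 1108} = - \frac{618524}{2761395} + \frac{2019}{1111} = \frac{4888076341}{3067909845}$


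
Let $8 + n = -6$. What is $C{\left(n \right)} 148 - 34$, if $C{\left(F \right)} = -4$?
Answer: $-626$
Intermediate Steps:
$n = -14$ ($n = -8 - 6 = -14$)
$C{\left(n \right)} 148 - 34 = \left(-4\right) 148 - 34 = -592 - 34 = -626$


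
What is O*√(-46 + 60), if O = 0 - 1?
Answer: -√14 ≈ -3.7417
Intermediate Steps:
O = -1
O*√(-46 + 60) = -√(-46 + 60) = -√14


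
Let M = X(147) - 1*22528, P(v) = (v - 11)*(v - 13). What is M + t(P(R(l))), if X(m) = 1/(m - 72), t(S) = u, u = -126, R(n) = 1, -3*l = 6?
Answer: -1699049/75 ≈ -22654.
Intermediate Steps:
l = -2 (l = -1/3*6 = -2)
P(v) = (-13 + v)*(-11 + v) (P(v) = (-11 + v)*(-13 + v) = (-13 + v)*(-11 + v))
t(S) = -126
X(m) = 1/(-72 + m)
M = -1689599/75 (M = 1/(-72 + 147) - 1*22528 = 1/75 - 22528 = -1689599/75 ≈ -22528.)
M + t(P(R(l))) = -1689599/75 - 126 = -1699049/75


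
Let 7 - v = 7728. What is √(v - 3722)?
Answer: I*√11443 ≈ 106.97*I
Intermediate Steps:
v = -7721 (v = 7 - 1*7728 = 7 - 7728 = -7721)
√(v - 3722) = √(-7721 - 3722) = √(-11443) = I*√11443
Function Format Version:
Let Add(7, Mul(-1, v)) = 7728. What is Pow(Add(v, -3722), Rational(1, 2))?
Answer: Mul(I, Pow(11443, Rational(1, 2))) ≈ Mul(106.97, I)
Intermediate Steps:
v = -7721 (v = Add(7, Mul(-1, 7728)) = Add(7, -7728) = -7721)
Pow(Add(v, -3722), Rational(1, 2)) = Pow(Add(-7721, -3722), Rational(1, 2)) = Pow(-11443, Rational(1, 2)) = Mul(I, Pow(11443, Rational(1, 2)))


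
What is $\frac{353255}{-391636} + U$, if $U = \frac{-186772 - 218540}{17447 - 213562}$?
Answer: $\frac{12779452301}{10972242020} \approx 1.1647$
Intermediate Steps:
$U = \frac{405312}{196115}$ ($U = - \frac{405312}{-196115} = \left(-405312\right) \left(- \frac{1}{196115}\right) = \frac{405312}{196115} \approx 2.0667$)
$\frac{353255}{-391636} + U = \frac{353255}{-391636} + \frac{405312}{196115} = 353255 \left(- \frac{1}{391636}\right) + \frac{405312}{196115} = - \frac{50465}{55948} + \frac{405312}{196115} = \frac{12779452301}{10972242020}$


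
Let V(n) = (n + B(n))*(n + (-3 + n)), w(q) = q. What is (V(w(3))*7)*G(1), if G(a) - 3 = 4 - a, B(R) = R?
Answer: 756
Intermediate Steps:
V(n) = 2*n*(-3 + 2*n) (V(n) = (n + n)*(n + (-3 + n)) = (2*n)*(-3 + 2*n) = 2*n*(-3 + 2*n))
G(a) = 7 - a (G(a) = 3 + (4 - a) = 7 - a)
(V(w(3))*7)*G(1) = ((2*3*(-3 + 2*3))*7)*(7 - 1*1) = ((2*3*(-3 + 6))*7)*(7 - 1) = ((2*3*3)*7)*6 = (18*7)*6 = 126*6 = 756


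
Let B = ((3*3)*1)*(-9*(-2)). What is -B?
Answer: -162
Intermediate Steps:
B = 162 (B = (9*1)*18 = 9*18 = 162)
-B = -1*162 = -162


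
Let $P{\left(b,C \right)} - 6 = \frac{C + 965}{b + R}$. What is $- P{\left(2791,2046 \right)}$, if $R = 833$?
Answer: $- \frac{24755}{3624} \approx -6.8308$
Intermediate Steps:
$P{\left(b,C \right)} = 6 + \frac{965 + C}{833 + b}$ ($P{\left(b,C \right)} = 6 + \frac{C + 965}{b + 833} = 6 + \frac{965 + C}{833 + b}$)
$- P{\left(2791,2046 \right)} = - \frac{5963 + 2046 + 6 \cdot 2791}{833 + 2791} = - \frac{5963 + 2046 + 16746}{3624} = - \frac{24755}{3624}$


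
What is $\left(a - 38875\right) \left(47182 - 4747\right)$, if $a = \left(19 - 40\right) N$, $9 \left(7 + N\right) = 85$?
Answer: $-1651838955$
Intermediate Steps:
$N = \frac{22}{9}$ ($N = -7 + \frac{1}{9} \cdot 85 = -7 + \frac{85}{9} = \frac{22}{9} \approx 2.4444$)
$a = - \frac{154}{3}$ ($a = \left(19 - 40\right) \frac{22}{9} = \left(-21\right) \frac{22}{9} = - \frac{154}{3} \approx -51.333$)
$\left(a - 38875\right) \left(47182 - 4747\right) = \left(- \frac{154}{3} - 38875\right) \left(47182 - 4747\right) = \left(- \frac{116779}{3}\right) 42435 = -1651838955$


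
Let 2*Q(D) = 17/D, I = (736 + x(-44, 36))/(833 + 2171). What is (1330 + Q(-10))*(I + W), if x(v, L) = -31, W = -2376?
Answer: -189717527817/60080 ≈ -3.1577e+6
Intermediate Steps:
I = 705/3004 (I = (736 - 31)/(833 + 2171) = 705/3004 ≈ 0.23469)
Q(D) = 17/(2*D) (Q(D) = (17/D)/2 = 17/(2*D))
(1330 + Q(-10))*(I + W) = (1330 + (17/2)/(-10))*(705/3004 - 2376) = (1330 + (17/2)*(-⅒))*(-7136799/3004) = (1330 - 17/20)*(-7136799/3004) = (26583/20)*(-7136799/3004) = -189717527817/60080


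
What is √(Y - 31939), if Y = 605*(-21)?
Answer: 2*I*√11161 ≈ 211.29*I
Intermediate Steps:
Y = -12705
√(Y - 31939) = √(-12705 - 31939) = √(-44644) = 2*I*√11161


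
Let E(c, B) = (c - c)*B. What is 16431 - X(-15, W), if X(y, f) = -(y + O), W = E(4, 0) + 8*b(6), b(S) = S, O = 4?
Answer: 16420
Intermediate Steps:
E(c, B) = 0 (E(c, B) = 0*B = 0)
W = 48 (W = 0 + 8*6 = 0 + 48 = 48)
X(y, f) = -4 - y (X(y, f) = -(y + 4) = -(4 + y) = -4 - y)
16431 - X(-15, W) = 16431 - (-4 - 1*(-15)) = 16431 - (-4 + 15) = 16431 - 1*11 = 16431 - 11 = 16420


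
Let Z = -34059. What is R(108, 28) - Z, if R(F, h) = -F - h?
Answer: 33923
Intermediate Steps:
R(108, 28) - Z = (-1*108 - 1*28) - 1*(-34059) = (-108 - 28) + 34059 = -136 + 34059 = 33923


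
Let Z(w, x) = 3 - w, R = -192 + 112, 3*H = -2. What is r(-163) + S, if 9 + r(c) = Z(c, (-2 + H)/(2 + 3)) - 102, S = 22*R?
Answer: -1705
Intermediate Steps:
H = -⅔ (H = (⅓)*(-2) = -⅔ ≈ -0.66667)
R = -80
S = -1760 (S = 22*(-80) = -1760)
r(c) = -108 - c (r(c) = -9 + ((3 - c) - 102) = -9 + (-99 - c) = -108 - c)
r(-163) + S = (-108 - 1*(-163)) - 1760 = (-108 + 163) - 1760 = 55 - 1760 = -1705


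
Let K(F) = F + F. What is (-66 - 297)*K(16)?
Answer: -11616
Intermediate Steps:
K(F) = 2*F
(-66 - 297)*K(16) = (-66 - 297)*(2*16) = -363*32 = -11616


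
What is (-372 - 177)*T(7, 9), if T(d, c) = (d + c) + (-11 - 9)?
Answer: 2196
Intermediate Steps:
T(d, c) = -20 + c + d (T(d, c) = (c + d) - 20 = -20 + c + d)
(-372 - 177)*T(7, 9) = (-372 - 177)*(-20 + 9 + 7) = -549*(-4) = 2196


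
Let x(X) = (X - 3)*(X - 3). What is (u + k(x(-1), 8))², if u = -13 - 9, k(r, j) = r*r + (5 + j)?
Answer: 61009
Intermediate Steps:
x(X) = (-3 + X)² (x(X) = (-3 + X)*(-3 + X) = (-3 + X)²)
k(r, j) = 5 + j + r² (k(r, j) = r² + (5 + j) = 5 + j + r²)
u = -22
(u + k(x(-1), 8))² = (-22 + (5 + 8 + ((-3 - 1)²)²))² = (-22 + (5 + 8 + ((-4)²)²))² = (-22 + (5 + 8 + 16²))² = (-22 + (5 + 8 + 256))² = (-22 + 269)² = 247² = 61009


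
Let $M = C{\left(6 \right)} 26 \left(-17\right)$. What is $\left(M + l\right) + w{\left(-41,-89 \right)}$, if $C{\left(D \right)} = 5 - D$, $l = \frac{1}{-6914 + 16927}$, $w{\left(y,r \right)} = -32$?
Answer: $\frac{4105331}{10013} \approx 410.0$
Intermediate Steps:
$l = \frac{1}{10013} \approx 9.987 \cdot 10^{-5}$
$M = 442$ ($M = \left(5 - 6\right) 26 \left(-17\right) = \left(-1\right) 26 \left(-17\right) = \left(-26\right) \left(-17\right) = 442$)
$\left(M + l\right) + w{\left(-41,-89 \right)} = \left(442 + \frac{1}{10013}\right) - 32 = \frac{4425747}{10013} - 32 = \frac{4105331}{10013}$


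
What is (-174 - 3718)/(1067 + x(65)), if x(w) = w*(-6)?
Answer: -3892/677 ≈ -5.7489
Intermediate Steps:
x(w) = -6*w
(-174 - 3718)/(1067 + x(65)) = (-174 - 3718)/(1067 - 6*65) = -3892/(1067 - 390) = -3892/677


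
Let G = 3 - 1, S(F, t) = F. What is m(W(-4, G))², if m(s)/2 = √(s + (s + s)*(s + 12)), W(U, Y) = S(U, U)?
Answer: -272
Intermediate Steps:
G = 2
W(U, Y) = U
m(s) = 2*√(s + 2*s*(12 + s)) (m(s) = 2*√(s + (s + s)*(s + 12)) = 2*√(s + (2*s)*(12 + s)) = 2*√(s + 2*s*(12 + s)))
m(W(-4, G))² = (2*√(-4*(25 + 2*(-4))))² = (2*√(-4*(25 - 8)))² = (2*√(-4*17))² = (2*√(-68))² = (2*(2*I*√17))² = (4*I*√17)² = -272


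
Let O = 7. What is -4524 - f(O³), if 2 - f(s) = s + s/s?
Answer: -4182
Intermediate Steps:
f(s) = 1 - s (f(s) = 2 - (s + s/s) = 2 - (s + 1) = 2 - (1 + s) = 2 + (-1 - s) = 1 - s)
-4524 - f(O³) = -4524 - (1 - 1*7³) = -4524 - (1 - 1*343) = -4524 - (1 - 343) = -4524 - 1*(-342) = -4524 + 342 = -4182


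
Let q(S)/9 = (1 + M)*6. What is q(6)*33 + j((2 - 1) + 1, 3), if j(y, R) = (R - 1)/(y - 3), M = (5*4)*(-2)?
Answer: -69500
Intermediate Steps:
M = -40 (M = 20*(-2) = -40)
j(y, R) = (-1 + R)/(-3 + y)
q(S) = -2106 (q(S) = 9*((1 - 40)*6) = 9*(-39*6) = 9*(-234) = -2106)
q(6)*33 + j((2 - 1) + 1, 3) = -2106*33 + (-1 + 3)/(-3 + ((2 - 1) + 1)) = -69498 + 2/(-3 + (1 + 1)) = -69498 + 2/(-3 + 2) = -69498 + 2/(-1) = -69498 - 1*2 = -69498 - 2 = -69500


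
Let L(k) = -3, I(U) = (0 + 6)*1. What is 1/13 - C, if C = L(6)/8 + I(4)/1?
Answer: -577/104 ≈ -5.5481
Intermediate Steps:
I(U) = 6 (I(U) = 6*1 = 6)
C = 45/8 (C = -3/8 + 6/1 = -3*⅛ + 6*1 = -3/8 + 6 = 45/8 ≈ 5.6250)
1/13 - C = 1/13 - 1*45/8 = 1/13 - 45/8 = -577/104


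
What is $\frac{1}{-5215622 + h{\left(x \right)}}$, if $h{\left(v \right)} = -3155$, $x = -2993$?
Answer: $- \frac{1}{5218777} \approx -1.9162 \cdot 10^{-7}$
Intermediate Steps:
$\frac{1}{-5215622 + h{\left(x \right)}} = \frac{1}{-5215622 - 3155} = \frac{1}{-5218777} = - \frac{1}{5218777}$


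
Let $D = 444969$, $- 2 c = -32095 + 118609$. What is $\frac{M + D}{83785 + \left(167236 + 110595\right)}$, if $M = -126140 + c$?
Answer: $\frac{68893}{90404} \approx 0.76206$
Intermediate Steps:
$c = -43257$ ($c = - \frac{-32095 + 118609}{2} = \left(- \frac{1}{2}\right) 86514 = -43257$)
$M = -169397$ ($M = -126140 - 43257 = -169397$)
$\frac{M + D}{83785 + \left(167236 + 110595\right)} = \frac{-169397 + 444969}{83785 + \left(167236 + 110595\right)} = \frac{275572}{83785 + 277831} = \frac{275572}{361616} = 275572 \cdot \frac{1}{361616} = \frac{68893}{90404}$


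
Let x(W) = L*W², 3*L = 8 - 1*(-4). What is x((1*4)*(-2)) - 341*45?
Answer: -15089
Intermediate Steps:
L = 4 (L = (8 - 1*(-4))/3 = (8 + 4)/3 = (⅓)*12 = 4)
x(W) = 4*W²
x((1*4)*(-2)) - 341*45 = 4*((1*4)*(-2))² - 341*45 = 4*(4*(-2))² - 15345 = 4*(-8)² - 15345 = 4*64 - 15345 = 256 - 15345 = -15089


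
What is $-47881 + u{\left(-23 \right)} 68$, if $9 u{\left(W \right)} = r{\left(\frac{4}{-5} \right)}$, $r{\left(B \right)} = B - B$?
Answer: $-47881$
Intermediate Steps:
$r{\left(B \right)} = 0$
$u{\left(W \right)} = 0$ ($u{\left(W \right)} = \frac{1}{9} \cdot 0 = 0$)
$-47881 + u{\left(-23 \right)} 68 = -47881 + 0 \cdot 68 = -47881 + 0 = -47881$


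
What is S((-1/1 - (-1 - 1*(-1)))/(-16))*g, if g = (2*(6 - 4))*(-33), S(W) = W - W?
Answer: 0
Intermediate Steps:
S(W) = 0
g = -132 (g = (2*2)*(-33) = 4*(-33) = -132)
S((-1/1 - (-1 - 1*(-1)))/(-16))*g = 0*(-132) = 0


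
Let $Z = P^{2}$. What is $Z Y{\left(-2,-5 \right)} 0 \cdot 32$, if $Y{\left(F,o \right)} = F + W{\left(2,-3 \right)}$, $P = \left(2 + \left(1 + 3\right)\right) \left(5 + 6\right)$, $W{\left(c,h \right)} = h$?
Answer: $0$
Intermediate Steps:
$P = 66$ ($P = \left(2 + 4\right) 11 = 6 \cdot 11 = 66$)
$Y{\left(F,o \right)} = -3 + F$ ($Y{\left(F,o \right)} = F - 3 = -3 + F$)
$Z = 4356$ ($Z = 66^{2} = 4356$)
$Z Y{\left(-2,-5 \right)} 0 \cdot 32 = 4356 \left(-3 - 2\right) 0 \cdot 32 = 4356 \left(\left(-5\right) 0\right) 32 = 4356 \cdot 0 \cdot 32 = 0 \cdot 32 = 0$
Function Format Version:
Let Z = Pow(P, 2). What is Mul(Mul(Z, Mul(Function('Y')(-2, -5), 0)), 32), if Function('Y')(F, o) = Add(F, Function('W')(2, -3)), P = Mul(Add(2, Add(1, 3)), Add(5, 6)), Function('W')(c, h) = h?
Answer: 0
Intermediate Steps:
P = 66 (P = Mul(Add(2, 4), 11) = Mul(6, 11) = 66)
Function('Y')(F, o) = Add(-3, F) (Function('Y')(F, o) = Add(F, -3) = Add(-3, F))
Z = 4356 (Z = Pow(66, 2) = 4356)
Mul(Mul(Z, Mul(Function('Y')(-2, -5), 0)), 32) = Mul(Mul(4356, Mul(Add(-3, -2), 0)), 32) = Mul(Mul(4356, Mul(-5, 0)), 32) = Mul(Mul(4356, 0), 32) = Mul(0, 32) = 0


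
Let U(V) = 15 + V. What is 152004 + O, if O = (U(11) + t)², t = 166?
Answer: 188868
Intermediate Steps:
O = 36864 (O = ((15 + 11) + 166)² = (26 + 166)² = 192² = 36864)
152004 + O = 152004 + 36864 = 188868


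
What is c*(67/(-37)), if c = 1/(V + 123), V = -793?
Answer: 1/370 ≈ 0.0027027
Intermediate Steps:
c = -1/670 (c = 1/(-793 + 123) = 1/(-670) = -1/670 ≈ -0.0014925)
c*(67/(-37)) = -1/(10*(-37)) = -(-1)/(10*37) = -1/670*(-67/37) = 1/370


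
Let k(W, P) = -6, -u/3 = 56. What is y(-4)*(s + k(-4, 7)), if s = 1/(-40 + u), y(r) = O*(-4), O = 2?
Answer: 1249/26 ≈ 48.038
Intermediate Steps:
u = -168 (u = -3*56 = -168)
y(r) = -8 (y(r) = 2*(-4) = -8)
s = -1/208 (s = 1/(-40 - 168) = 1/(-208) = -1/208 ≈ -0.0048077)
y(-4)*(s + k(-4, 7)) = -8*(-1/208 - 6) = -8*(-1249/208) = 1249/26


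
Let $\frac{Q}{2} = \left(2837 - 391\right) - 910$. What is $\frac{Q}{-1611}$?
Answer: $- \frac{1024}{537} \approx -1.9069$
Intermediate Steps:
$Q = 3072$ ($Q = 2 \left(\left(2837 - 391\right) - 910\right) = 2 \left(2446 - 910\right) = 2 \cdot 1536 = 3072$)
$\frac{Q}{-1611} = \frac{3072}{-1611} = 3072 \left(- \frac{1}{1611}\right) = - \frac{1024}{537}$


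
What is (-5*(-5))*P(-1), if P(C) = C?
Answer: -25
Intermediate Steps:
(-5*(-5))*P(-1) = -5*(-5)*(-1) = 25*(-1) = -25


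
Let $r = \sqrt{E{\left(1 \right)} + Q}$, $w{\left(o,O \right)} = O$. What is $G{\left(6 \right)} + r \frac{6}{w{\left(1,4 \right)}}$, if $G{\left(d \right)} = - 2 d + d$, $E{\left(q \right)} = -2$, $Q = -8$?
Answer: $-6 + \frac{3 i \sqrt{10}}{2} \approx -6.0 + 4.7434 i$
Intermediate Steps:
$G{\left(d \right)} = - d$
$r = i \sqrt{10}$ ($r = \sqrt{-2 - 8} = \sqrt{-10} = i \sqrt{10} \approx 3.1623 i$)
$G{\left(6 \right)} + r \frac{6}{w{\left(1,4 \right)}} = \left(-1\right) 6 + i \sqrt{10} \cdot \frac{6}{4} = -6 + i \sqrt{10} \cdot 6 \cdot \frac{1}{4} = -6 + i \sqrt{10} \cdot \frac{3}{2} = -6 + \frac{3 i \sqrt{10}}{2}$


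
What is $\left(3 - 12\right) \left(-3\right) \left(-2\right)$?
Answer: $-54$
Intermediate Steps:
$\left(3 - 12\right) \left(-3\right) \left(-2\right) = \left(-9\right) \left(-3\right) \left(-2\right) = 27 \left(-2\right) = -54$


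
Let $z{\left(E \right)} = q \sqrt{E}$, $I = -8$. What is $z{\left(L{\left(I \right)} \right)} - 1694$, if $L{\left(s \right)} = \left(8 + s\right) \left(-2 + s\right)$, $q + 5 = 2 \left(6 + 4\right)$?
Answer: $-1694$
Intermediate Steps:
$q = 15$ ($q = -5 + 2 \left(6 + 4\right) = -5 + 2 \cdot 10 = -5 + 20 = 15$)
$L{\left(s \right)} = \left(-2 + s\right) \left(8 + s\right)$
$z{\left(E \right)} = 15 \sqrt{E}$
$z{\left(L{\left(I \right)} \right)} - 1694 = 15 \sqrt{-16 + \left(-8\right)^{2} + 6 \left(-8\right)} - 1694 = 15 \sqrt{-16 + 64 - 48} - 1694 = 15 \sqrt{0} - 1694 = 15 \cdot 0 - 1694 = 0 - 1694 = -1694$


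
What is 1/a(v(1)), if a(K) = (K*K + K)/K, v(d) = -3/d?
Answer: -1/2 ≈ -0.50000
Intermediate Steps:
a(K) = (K + K**2)/K (a(K) = (K**2 + K)/K = (K + K**2)/K)
1/a(v(1)) = 1/(1 - 3/1) = 1/(1 - 3*1) = 1/(1 - 3) = 1/(-2) = -1/2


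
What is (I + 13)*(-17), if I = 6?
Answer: -323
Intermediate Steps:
(I + 13)*(-17) = (6 + 13)*(-17) = 19*(-17) = -323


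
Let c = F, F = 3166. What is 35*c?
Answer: 110810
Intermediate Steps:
c = 3166
35*c = 35*3166 = 110810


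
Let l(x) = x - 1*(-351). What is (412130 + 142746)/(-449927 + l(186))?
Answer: -277438/224695 ≈ -1.2347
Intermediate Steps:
l(x) = 351 + x (l(x) = x + 351 = 351 + x)
(412130 + 142746)/(-449927 + l(186)) = (412130 + 142746)/(-449927 + (351 + 186)) = 554876/(-449927 + 537) = 554876/(-449390) = 554876*(-1/449390) = -277438/224695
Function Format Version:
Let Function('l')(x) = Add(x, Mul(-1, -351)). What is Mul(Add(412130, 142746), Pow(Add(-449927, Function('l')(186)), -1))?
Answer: Rational(-277438, 224695) ≈ -1.2347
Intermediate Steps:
Function('l')(x) = Add(351, x) (Function('l')(x) = Add(x, 351) = Add(351, x))
Mul(Add(412130, 142746), Pow(Add(-449927, Function('l')(186)), -1)) = Mul(Add(412130, 142746), Pow(Add(-449927, Add(351, 186)), -1)) = Mul(554876, Pow(Add(-449927, 537), -1)) = Mul(554876, Pow(-449390, -1)) = Mul(554876, Rational(-1, 449390)) = Rational(-277438, 224695)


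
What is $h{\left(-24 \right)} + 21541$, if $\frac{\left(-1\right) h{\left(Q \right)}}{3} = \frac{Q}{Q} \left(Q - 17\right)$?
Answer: $21664$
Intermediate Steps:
$h{\left(Q \right)} = 51 - 3 Q$ ($h{\left(Q \right)} = - 3 \frac{Q}{Q} \left(Q - 17\right) = - 3 \cdot 1 \left(-17 + Q\right) = - 3 \left(-17 + Q\right) = 51 - 3 Q$)
$h{\left(-24 \right)} + 21541 = \left(51 - -72\right) + 21541 = \left(51 + 72\right) + 21541 = 123 + 21541 = 21664$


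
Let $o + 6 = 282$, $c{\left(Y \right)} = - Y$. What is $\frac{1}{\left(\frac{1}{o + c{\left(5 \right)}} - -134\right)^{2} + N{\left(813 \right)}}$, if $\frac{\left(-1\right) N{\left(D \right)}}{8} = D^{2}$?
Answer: $- \frac{73441}{387019015407} \approx -1.8976 \cdot 10^{-7}$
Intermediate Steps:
$o = 276$ ($o = -6 + 282 = 276$)
$N{\left(D \right)} = - 8 D^{2}$
$\frac{1}{\left(\frac{1}{o + c{\left(5 \right)}} - -134\right)^{2} + N{\left(813 \right)}} = \frac{1}{\left(\frac{1}{276 - 5} - -134\right)^{2} - 8 \cdot 813^{2}} = \frac{1}{\left(\frac{1}{276 - 5} + 134\right)^{2} - 5287752} = \frac{1}{\left(\frac{1}{271} + 134\right)^{2} - 5287752} = \frac{1}{\left(\frac{36315}{271}\right)^{2} - 5287752} = \frac{1}{\frac{1318779225}{73441} - 5287752} = \frac{1}{- \frac{387019015407}{73441}} = - \frac{73441}{387019015407}$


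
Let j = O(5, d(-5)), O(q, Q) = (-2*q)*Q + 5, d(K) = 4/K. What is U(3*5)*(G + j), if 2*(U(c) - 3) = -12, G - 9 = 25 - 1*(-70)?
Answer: -351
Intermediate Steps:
G = 104 (G = 9 + (25 - 1*(-70)) = 9 + (25 + 70) = 9 + 95 = 104)
O(q, Q) = 5 - 2*Q*q (O(q, Q) = -2*Q*q + 5 = 5 - 2*Q*q)
j = 13 (j = 5 - 2*4/(-5)*5 = 5 - 2*4*(-1/5)*5 = 5 - 2*(-4/5)*5 = 5 + 8 = 13)
U(c) = -3 (U(c) = 3 + (1/2)*(-12) = 3 - 6 = -3)
U(3*5)*(G + j) = -3*(104 + 13) = -3*117 = -351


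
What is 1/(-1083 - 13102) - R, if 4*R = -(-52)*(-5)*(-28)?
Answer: -25816701/14185 ≈ -1820.0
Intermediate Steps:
R = 1820 (R = (-(-52)*(-5)*(-28))/4 = (-13*20*(-28))/4 = (-260*(-28))/4 = (1/4)*7280 = 1820)
1/(-1083 - 13102) - R = 1/(-1083 - 13102) - 1*1820 = 1/(-14185) - 1820 = -1/14185 - 1820 = -25816701/14185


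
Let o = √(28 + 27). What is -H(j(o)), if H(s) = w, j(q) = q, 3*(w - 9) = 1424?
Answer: -1451/3 ≈ -483.67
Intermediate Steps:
w = 1451/3 (w = 9 + (⅓)*1424 = 9 + 1424/3 = 1451/3 ≈ 483.67)
o = √55 ≈ 7.4162
H(s) = 1451/3
-H(j(o)) = -1*1451/3 = -1451/3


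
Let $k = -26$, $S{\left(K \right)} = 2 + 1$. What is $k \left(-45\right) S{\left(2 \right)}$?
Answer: $3510$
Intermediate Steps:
$S{\left(K \right)} = 3$
$k \left(-45\right) S{\left(2 \right)} = \left(-26\right) \left(-45\right) 3 = 1170 \cdot 3 = 3510$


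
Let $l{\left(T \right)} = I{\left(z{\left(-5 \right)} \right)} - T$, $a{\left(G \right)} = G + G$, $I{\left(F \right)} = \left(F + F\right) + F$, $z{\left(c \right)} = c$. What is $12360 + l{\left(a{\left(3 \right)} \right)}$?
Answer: $12339$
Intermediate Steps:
$I{\left(F \right)} = 3 F$ ($I{\left(F \right)} = 2 F + F = 3 F$)
$a{\left(G \right)} = 2 G$
$l{\left(T \right)} = -15 - T$ ($l{\left(T \right)} = 3 \left(-5\right) - T = -15 - T$)
$12360 + l{\left(a{\left(3 \right)} \right)} = 12360 - \left(15 + 2 \cdot 3\right) = 12360 - 21 = 12339$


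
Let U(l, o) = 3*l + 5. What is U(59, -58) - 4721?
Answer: -4539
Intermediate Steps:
U(l, o) = 5 + 3*l
U(59, -58) - 4721 = (5 + 3*59) - 4721 = (5 + 177) - 4721 = 182 - 4721 = -4539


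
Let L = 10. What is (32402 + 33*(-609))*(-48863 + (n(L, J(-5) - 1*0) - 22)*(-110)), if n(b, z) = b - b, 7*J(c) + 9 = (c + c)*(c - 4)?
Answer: -571481115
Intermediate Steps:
J(c) = -9/7 + 2*c*(-4 + c)/7 (J(c) = -9/7 + ((c + c)*(c - 4))/7 = -9/7 + ((2*c)*(-4 + c))/7 = -9/7 + (2*c*(-4 + c))/7 = -9/7 + 2*c*(-4 + c)/7)
n(b, z) = 0
(32402 + 33*(-609))*(-48863 + (n(L, J(-5) - 1*0) - 22)*(-110)) = (32402 + 33*(-609))*(-48863 + (0 - 22)*(-110)) = (32402 - 20097)*(-48863 - 22*(-110)) = 12305*(-48863 + 2420) = 12305*(-46443) = -571481115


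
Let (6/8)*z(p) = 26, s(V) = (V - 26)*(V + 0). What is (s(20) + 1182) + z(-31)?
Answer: 3290/3 ≈ 1096.7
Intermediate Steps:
s(V) = V*(-26 + V) (s(V) = (-26 + V)*V = V*(-26 + V))
z(p) = 104/3 (z(p) = (4/3)*26 = 104/3)
(s(20) + 1182) + z(-31) = (20*(-26 + 20) + 1182) + 104/3 = (20*(-6) + 1182) + 104/3 = (-120 + 1182) + 104/3 = 1062 + 104/3 = 3290/3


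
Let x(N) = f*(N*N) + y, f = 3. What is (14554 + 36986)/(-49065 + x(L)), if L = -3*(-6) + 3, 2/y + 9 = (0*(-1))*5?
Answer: -23193/21484 ≈ -1.0795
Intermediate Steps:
y = -2/9 (y = 2/(-9 + (0*(-1))*5) = 2/(-9 + 0*5) = 2/(-9 + 0) = 2/(-9) = 2*(-1/9) = -2/9 ≈ -0.22222)
L = 21 (L = 18 + 3 = 21)
x(N) = -2/9 + 3*N**2 (x(N) = 3*(N*N) - 2/9 = 3*N**2 - 2/9 = -2/9 + 3*N**2)
(14554 + 36986)/(-49065 + x(L)) = (14554 + 36986)/(-49065 + (-2/9 + 3*21**2)) = 51540/(-49065 + (-2/9 + 3*441)) = 51540/(-49065 + (-2/9 + 1323)) = 51540/(-49065 + 11905/9) = 51540/(-429680/9) = 51540*(-9/429680) = -23193/21484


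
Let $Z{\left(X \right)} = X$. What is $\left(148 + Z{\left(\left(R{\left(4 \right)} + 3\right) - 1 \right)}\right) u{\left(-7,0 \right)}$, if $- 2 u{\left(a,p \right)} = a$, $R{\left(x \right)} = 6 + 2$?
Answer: $553$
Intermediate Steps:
$R{\left(x \right)} = 8$
$u{\left(a,p \right)} = - \frac{a}{2}$
$\left(148 + Z{\left(\left(R{\left(4 \right)} + 3\right) - 1 \right)}\right) u{\left(-7,0 \right)} = \left(148 + \left(\left(8 + 3\right) - 1\right)\right) \left(\left(- \frac{1}{2}\right) \left(-7\right)\right) = \left(148 + \left(11 - 1\right)\right) \frac{7}{2} = \left(148 + 10\right) \frac{7}{2} = 158 \cdot \frac{7}{2} = 553$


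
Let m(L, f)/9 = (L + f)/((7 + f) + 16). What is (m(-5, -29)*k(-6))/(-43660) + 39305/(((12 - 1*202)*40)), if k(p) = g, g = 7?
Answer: -3437539/663632 ≈ -5.1799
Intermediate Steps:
k(p) = 7
m(L, f) = 9*(L + f)/(23 + f) (m(L, f) = 9*((L + f)/((7 + f) + 16)) = 9*((L + f)/(23 + f)) = 9*(L + f)/(23 + f))
(m(-5, -29)*k(-6))/(-43660) + 39305/(((12 - 1*202)*40)) = ((9*(-5 - 29)/(23 - 29))*7)/(-43660) + 39305/(((12 - 1*202)*40)) = ((9*(-34)/(-6))*7)*(-1/43660) + 39305/(((12 - 202)*40)) = ((9*(-⅙)*(-34))*7)*(-1/43660) + 39305/((-190*40)) = (51*7)*(-1/43660) + 39305/(-7600) = 357*(-1/43660) + 39305*(-1/7600) = -357/43660 - 7861/1520 = -3437539/663632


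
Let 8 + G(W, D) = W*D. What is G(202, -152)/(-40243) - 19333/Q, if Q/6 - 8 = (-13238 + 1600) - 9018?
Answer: 4582866175/4985624784 ≈ 0.91922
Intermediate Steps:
G(W, D) = -8 + D*W (G(W, D) = -8 + W*D = -8 + D*W)
Q = -123888 (Q = 48 + 6*((-13238 + 1600) - 9018) = 48 + 6*(-11638 - 9018) = 48 + 6*(-20656) = 48 - 123936 = -123888)
G(202, -152)/(-40243) - 19333/Q = (-8 - 152*202)/(-40243) - 19333/(-123888) = (-8 - 30704)*(-1/40243) - 19333*(-1/123888) = -30712*(-1/40243) + 19333/123888 = 30712/40243 + 19333/123888 = 4582866175/4985624784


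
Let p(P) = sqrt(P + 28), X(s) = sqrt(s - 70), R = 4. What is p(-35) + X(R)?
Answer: I*(sqrt(7) + sqrt(66)) ≈ 10.77*I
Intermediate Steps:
X(s) = sqrt(-70 + s)
p(P) = sqrt(28 + P)
p(-35) + X(R) = sqrt(28 - 35) + sqrt(-70 + 4) = sqrt(-7) + sqrt(-66) = I*sqrt(7) + I*sqrt(66)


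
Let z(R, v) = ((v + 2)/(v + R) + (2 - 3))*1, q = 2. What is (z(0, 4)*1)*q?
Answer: 1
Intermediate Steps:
z(R, v) = -1 + (2 + v)/(R + v) (z(R, v) = ((2 + v)/(R + v) - 1)*1 = (-1 + (2 + v)/(R + v))*1 = -1 + (2 + v)/(R + v))
(z(0, 4)*1)*q = (((2 - 1*0)/(0 + 4))*1)*2 = (((2 + 0)/4)*1)*2 = (((¼)*2)*1)*2 = ((½)*1)*2 = (½)*2 = 1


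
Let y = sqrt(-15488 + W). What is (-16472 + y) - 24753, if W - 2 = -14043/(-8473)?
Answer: -41225 + I*sqrt(1111647728955)/8473 ≈ -41225.0 + 124.44*I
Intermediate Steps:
W = 30989/8473 (W = 2 - 14043/(-8473) = 2 - 14043*(-1/8473) = 2 + 14043/8473 = 30989/8473 ≈ 3.6574)
y = I*sqrt(1111647728955)/8473 (y = sqrt(-15488 + 30989/8473) = sqrt(-131198835/8473) = I*sqrt(1111647728955)/8473 ≈ 124.44*I)
(-16472 + y) - 24753 = (-16472 + I*sqrt(1111647728955)/8473) - 24753 = -41225 + I*sqrt(1111647728955)/8473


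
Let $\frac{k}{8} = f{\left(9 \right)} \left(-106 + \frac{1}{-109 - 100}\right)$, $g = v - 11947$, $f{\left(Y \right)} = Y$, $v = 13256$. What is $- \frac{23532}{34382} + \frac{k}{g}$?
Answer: $- \frac{4377335658}{671875853} \approx -6.5151$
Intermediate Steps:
$g = 1309$ ($g = 13256 - 11947 = 1309$)
$k = - \frac{1595160}{209}$ ($k = 8 \cdot 9 \left(-106 + \frac{1}{-109 - 100}\right) = 8 \cdot 9 \left(-106 + \frac{1}{-209}\right) = 8 \cdot 9 \left(-106 - \frac{1}{209}\right) = 8 \cdot 9 \left(- \frac{22155}{209}\right) = 8 \left(- \frac{199395}{209}\right) = - \frac{1595160}{209} \approx -7632.3$)
$- \frac{23532}{34382} + \frac{k}{g} = - \frac{23532}{34382} - \frac{1595160}{209 \cdot 1309} = \left(-23532\right) \frac{1}{34382} - \frac{227880}{39083} = - \frac{11766}{17191} - \frac{227880}{39083} = - \frac{4377335658}{671875853}$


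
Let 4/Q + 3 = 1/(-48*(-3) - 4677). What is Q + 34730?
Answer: 118077467/3400 ≈ 34729.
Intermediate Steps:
Q = -4533/3400 (Q = 4/(-3 + 1/(-48*(-3) - 4677)) = 4/(-3 + 1/(144 - 4677)) = 4/(-3 + 1/(-4533)) = 4/(-3 - 1/4533) = 4/(-13600/4533) = 4*(-4533/13600) = -4533/3400 ≈ -1.3332)
Q + 34730 = -4533/3400 + 34730 = 118077467/3400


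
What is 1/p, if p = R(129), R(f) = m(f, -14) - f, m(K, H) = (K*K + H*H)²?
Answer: 1/283484440 ≈ 3.5275e-9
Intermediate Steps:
m(K, H) = (H² + K²)² (m(K, H) = (K² + H²)² = (H² + K²)²)
R(f) = (196 + f²)² - f (R(f) = ((-14)² + f²)² - f = (196 + f²)² - f)
p = 283484440 (p = (196 + 129²)² - 1*129 = (196 + 16641)² - 129 = 16837² - 129 = 283484569 - 129 = 283484440)
1/p = 1/283484440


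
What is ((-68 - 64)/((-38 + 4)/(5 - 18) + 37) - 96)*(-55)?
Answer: 562716/103 ≈ 5463.3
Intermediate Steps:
((-68 - 64)/((-38 + 4)/(5 - 18) + 37) - 96)*(-55) = (-132/(-34/(-13) + 37) - 96)*(-55) = (-132/(-34*(-1/13) + 37) - 96)*(-55) = (-132/(34/13 + 37) - 96)*(-55) = (-132/515/13 - 96)*(-55) = (-132*13/515 - 96)*(-55) = (-1716/515 - 96)*(-55) = -51156/515*(-55) = 562716/103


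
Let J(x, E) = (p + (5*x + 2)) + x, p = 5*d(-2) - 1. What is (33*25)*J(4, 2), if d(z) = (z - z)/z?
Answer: 20625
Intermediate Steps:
d(z) = 0 (d(z) = 0/z = 0)
p = -1 (p = 5*0 - 1 = 0 - 1 = -1)
J(x, E) = 1 + 6*x (J(x, E) = (-1 + (5*x + 2)) + x = (-1 + (2 + 5*x)) + x = (1 + 5*x) + x = 1 + 6*x)
(33*25)*J(4, 2) = (33*25)*(1 + 6*4) = 825*(1 + 24) = 825*25 = 20625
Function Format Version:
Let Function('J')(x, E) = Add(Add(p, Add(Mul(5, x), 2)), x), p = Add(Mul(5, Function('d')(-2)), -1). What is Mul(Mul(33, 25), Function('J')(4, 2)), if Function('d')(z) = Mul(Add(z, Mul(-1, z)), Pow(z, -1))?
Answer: 20625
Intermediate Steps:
Function('d')(z) = 0 (Function('d')(z) = Mul(0, Pow(z, -1)) = 0)
p = -1 (p = Add(Mul(5, 0), -1) = Add(0, -1) = -1)
Function('J')(x, E) = Add(1, Mul(6, x)) (Function('J')(x, E) = Add(Add(-1, Add(Mul(5, x), 2)), x) = Add(Add(-1, Add(2, Mul(5, x))), x) = Add(Add(1, Mul(5, x)), x) = Add(1, Mul(6, x)))
Mul(Mul(33, 25), Function('J')(4, 2)) = Mul(Mul(33, 25), Add(1, Mul(6, 4))) = Mul(825, Add(1, 24)) = Mul(825, 25) = 20625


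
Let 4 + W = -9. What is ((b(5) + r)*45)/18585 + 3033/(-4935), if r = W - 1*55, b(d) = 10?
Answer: -73279/97055 ≈ -0.75503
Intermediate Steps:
W = -13 (W = -4 - 9 = -13)
r = -68 (r = -13 - 1*55 = -13 - 55 = -68)
((b(5) + r)*45)/18585 + 3033/(-4935) = ((10 - 68)*45)/18585 + 3033/(-4935) = -58*45*(1/18585) + 3033*(-1/4935) = -2610*1/18585 - 1011/1645 = -58/413 - 1011/1645 = -73279/97055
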